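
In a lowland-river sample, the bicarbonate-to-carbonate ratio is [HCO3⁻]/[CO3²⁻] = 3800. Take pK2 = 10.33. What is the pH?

pH = 6.75

From K2 = [H⁺][CO3²⁻]/[HCO3⁻]:  pH = pK2 − log₁₀([HCO3⁻]/[CO3²⁻])
log₁₀(3800) = +3.580
pH = 10.33 − (+3.580) = 6.75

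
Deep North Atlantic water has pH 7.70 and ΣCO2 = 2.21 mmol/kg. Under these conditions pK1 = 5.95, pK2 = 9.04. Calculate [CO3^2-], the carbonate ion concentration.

α₂ = 1 / (1 + [H⁺]/K2 + [H⁺]²/(K1K2)) = 1 / (1 + 10^+1.34 + 10^-0.41)
   = 1 / (1 + 21.878 + 0.38905) = 1/23.267 = 0.04298
[CO3²⁻] = α₂ × DIC = 0.04298 × 2.21 = 0.0950 mmol/kg

[CO3²⁻] = 0.0950 mmol/kg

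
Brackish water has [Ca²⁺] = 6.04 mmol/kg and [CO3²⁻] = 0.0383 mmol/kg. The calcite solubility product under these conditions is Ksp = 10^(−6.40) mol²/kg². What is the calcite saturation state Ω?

Ω = 0.581

Ksp = 10^(−6.40) = 3.981×10^-7
Ω = [Ca²⁺][CO3²⁻]/Ksp = (6.04×10^-3)(0.0383×10^-3) / 3.981×10^-7 = 0.581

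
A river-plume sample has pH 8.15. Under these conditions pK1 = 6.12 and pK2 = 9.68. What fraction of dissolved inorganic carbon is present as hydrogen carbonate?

α₁ = 1 / (1 + [H⁺]/K1 + K2/[H⁺]) = 1 / (1 + 10^-2.03 + 10^-1.53)
   = 1 / (1 + 0.0093325 + 0.029512) = 1/1.0388 = 0.9626

α₁ = 0.963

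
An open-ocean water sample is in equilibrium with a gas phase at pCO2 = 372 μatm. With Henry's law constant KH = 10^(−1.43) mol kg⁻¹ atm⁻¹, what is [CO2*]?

[CO2*] = 13.8 μmol/kg

KH = 10^(−1.43) = 3.715×10^-2 mol kg⁻¹ atm⁻¹
[CO2*] = KH · pCO2 = 3.715×10^-2 × 372×10^-6 atm = 1.38×10^-5 mol/kg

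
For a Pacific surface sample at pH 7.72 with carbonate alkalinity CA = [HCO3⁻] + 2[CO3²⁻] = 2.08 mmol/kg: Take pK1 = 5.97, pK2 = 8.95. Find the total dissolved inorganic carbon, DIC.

CA = [HCO3⁻] + 2[CO3²⁻] = (α₁ + 2α₂)·DIC
At pH 7.72: [H⁺]/K1 = 10^-1.75 = 0.017783, K2/[H⁺] = 10^-1.23 = 0.058884
α₁ = 1/(1 + 0.017783 + 0.058884) = 1/1.0767 = 0.9288; α₂ = α₁·K2/[H⁺] = 0.05469
α₁ + 2α₂ = 1.0382
DIC = CA / (α₁ + 2α₂) = 2.08 / 1.0382 = 2.00 mmol/kg

DIC = 2.00 mmol/kg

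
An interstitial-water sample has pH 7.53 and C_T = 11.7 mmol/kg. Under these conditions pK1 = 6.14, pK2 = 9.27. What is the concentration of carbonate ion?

[CO3²⁻] = 0.201 mmol/kg

α₂ = 1 / (1 + [H⁺]/K2 + [H⁺]²/(K1K2)) = 1 / (1 + 10^+1.74 + 10^+0.35)
   = 1 / (1 + 54.954 + 2.2387) = 1/58.193 = 0.01718
[CO3²⁻] = α₂ × DIC = 0.01718 × 11.7 = 0.201 mmol/kg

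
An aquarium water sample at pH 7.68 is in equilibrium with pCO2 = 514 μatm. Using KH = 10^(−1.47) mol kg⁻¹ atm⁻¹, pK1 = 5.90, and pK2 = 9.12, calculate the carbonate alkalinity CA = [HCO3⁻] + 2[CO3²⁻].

[CO2*] = KH · pCO2 = 10^(−1.47) × 514×10^-6 = 1.742×10^-5 mol/kg
α₀ = 1/(1 + K1/[H⁺] + K1K2/[H⁺]²) = 1/(1 + 10^+1.78 + 10^+0.34) = 0.01576
DIC = [CO2*]/α₀ = 1.742×10^-5 / 0.01576 = 1.105 mmol/kg
CA = (α₁ + 2α₂)·DIC = (0.9498 + 2×0.03448) × 1.105 = 1.13 mmol/kg

CA = 1.13 mmol/kg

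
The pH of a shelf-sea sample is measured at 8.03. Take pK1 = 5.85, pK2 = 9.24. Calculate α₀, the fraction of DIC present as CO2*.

α₀ = 1 / (1 + K1/[H⁺] + K1K2/[H⁺]²) = 1 / (1 + 10^+2.18 + 10^+0.97)
   = 1 / (1 + 151.36 + 9.3325) = 1/161.69 = 0.006185

α₀ = 0.00618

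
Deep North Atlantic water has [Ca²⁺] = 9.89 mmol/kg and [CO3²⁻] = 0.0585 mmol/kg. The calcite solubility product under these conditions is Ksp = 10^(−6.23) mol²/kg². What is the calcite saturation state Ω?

Ksp = 10^(−6.23) = 5.888×10^-7
Ω = [Ca²⁺][CO3²⁻]/Ksp = (9.89×10^-3)(0.0585×10^-3) / 5.888×10^-7 = 0.983

Ω = 0.983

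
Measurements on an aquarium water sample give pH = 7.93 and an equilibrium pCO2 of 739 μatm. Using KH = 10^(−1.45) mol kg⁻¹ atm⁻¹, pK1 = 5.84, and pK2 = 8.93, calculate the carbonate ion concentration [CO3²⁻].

[CO2*] = KH · pCO2 = 10^(−1.45) × 739×10^-6 = 2.622×10^-5 mol/kg
α₀ = 1/(1 + K1/[H⁺] + K1K2/[H⁺]²) = 1/(1 + 10^+2.09 + 10^+1.09) = 0.007335
DIC = [CO2*]/α₀ = 2.622×10^-5 / 0.007335 = 3.575 mmol/kg
[CO3²⁻] = α₂·DIC; α₂ = 0.09024, so [CO3²⁻] = 0.09024 × 3.575 = 0.323 mmol/kg

[CO3²⁻] = 0.323 mmol/kg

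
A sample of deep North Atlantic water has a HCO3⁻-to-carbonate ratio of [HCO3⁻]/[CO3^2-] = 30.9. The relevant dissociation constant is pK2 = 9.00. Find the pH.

From K2 = [H⁺][CO3^2-]/[HCO3⁻]:  pH = pK2 − log₁₀([HCO3⁻]/[CO3^2-])
log₁₀(30.9) = +1.490
pH = 9.00 − (+1.490) = 7.51

pH = 7.51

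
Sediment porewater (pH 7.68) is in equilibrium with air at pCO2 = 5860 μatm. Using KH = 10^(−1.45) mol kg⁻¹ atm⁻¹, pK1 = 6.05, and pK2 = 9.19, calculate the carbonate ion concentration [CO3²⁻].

[CO3²⁻] = 0.274 mmol/kg

[CO2*] = KH · pCO2 = 10^(−1.45) × 5860×10^-6 = 2.079×10^-4 mol/kg
α₀ = 1/(1 + K1/[H⁺] + K1K2/[H⁺]²) = 1/(1 + 10^+1.63 + 10^+0.12) = 0.02223
DIC = [CO2*]/α₀ = 2.079×10^-4 / 0.02223 = 9.351 mmol/kg
[CO3²⁻] = α₂·DIC; α₂ = 0.02931, so [CO3²⁻] = 0.02931 × 9.351 = 0.274 mmol/kg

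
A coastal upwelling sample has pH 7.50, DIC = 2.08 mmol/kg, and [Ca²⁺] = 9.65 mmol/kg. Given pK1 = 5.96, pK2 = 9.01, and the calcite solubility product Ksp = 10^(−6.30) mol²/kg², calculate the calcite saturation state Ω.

Ω = 1.17

α₂ = 1 / (1 + [H⁺]/K2 + [H⁺]²/(K1K2)) = 1 / (1 + 10^+1.51 + 10^-0.03)
   = 1 / (1 + 32.359 + 0.93325) = 1/34.293 = 0.02916
[CO3²⁻] = α₂ × DIC = 0.02916 × 2.08 = 0.06065 mmol/kg
Ksp = 10^(−6.30) = 5.012×10^-7
Ω = [Ca²⁺][CO3²⁻]/Ksp = (9.65×10^-3)(6.065×10^-5) / 5.012×10^-7 = 1.17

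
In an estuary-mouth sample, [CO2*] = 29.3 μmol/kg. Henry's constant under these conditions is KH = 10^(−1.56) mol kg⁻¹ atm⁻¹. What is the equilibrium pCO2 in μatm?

pCO2 = 1060 μatm

KH = 10^(−1.56) = 2.754×10^-2 mol kg⁻¹ atm⁻¹
pCO2 = [CO2*]/KH = 29.3×10^-6 / 2.754×10^-2 = 1.06×10^-3 atm = 1060 μatm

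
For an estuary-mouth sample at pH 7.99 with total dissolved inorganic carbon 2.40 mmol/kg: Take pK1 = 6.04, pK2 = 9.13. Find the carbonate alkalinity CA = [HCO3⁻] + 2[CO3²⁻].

CA = [HCO3⁻] + 2[CO3²⁻] = (α₁ + 2α₂)·DIC
At pH 7.99: [H⁺]/K1 = 10^-1.95 = 0.011220, K2/[H⁺] = 10^-1.14 = 0.072444
α₁ = 1/(1 + 0.011220 + 0.072444) = 1/1.0837 = 0.9228; α₂ = α₁·K2/[H⁺] = 0.06685
α₁ + 2α₂ = 1.0565
CA = 1.0565 × 2.40 = 2.54 mmol/kg

CA = 2.54 mmol/kg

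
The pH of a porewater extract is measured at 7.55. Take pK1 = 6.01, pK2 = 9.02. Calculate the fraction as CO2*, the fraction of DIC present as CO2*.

α₀ = 0.0271

α₀ = 1 / (1 + K1/[H⁺] + K1K2/[H⁺]²) = 1 / (1 + 10^+1.54 + 10^+0.07)
   = 1 / (1 + 34.674 + 1.1749) = 1/36.849 = 0.02714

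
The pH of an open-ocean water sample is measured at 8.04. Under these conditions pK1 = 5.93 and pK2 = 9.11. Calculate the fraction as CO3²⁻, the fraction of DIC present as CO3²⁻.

α₂ = 0.0779

α₂ = 1 / (1 + [H⁺]/K2 + [H⁺]²/(K1K2)) = 1 / (1 + 10^+1.07 + 10^-1.04)
   = 1 / (1 + 11.749 + 0.091201) = 1/12.840 = 0.07788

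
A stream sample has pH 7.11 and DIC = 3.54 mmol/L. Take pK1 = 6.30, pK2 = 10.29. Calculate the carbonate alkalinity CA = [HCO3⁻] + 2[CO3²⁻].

CA = 3.07 mmol/L

CA = [HCO3⁻] + 2[CO3²⁻] = (α₁ + 2α₂)·DIC
At pH 7.11: [H⁺]/K1 = 10^-0.81 = 0.15488, K2/[H⁺] = 10^-3.18 = 0.00066069
α₁ = 1/(1 + 0.15488 + 0.00066069) = 1/1.1555 = 0.8654; α₂ = α₁·K2/[H⁺] = 0.0005718
α₁ + 2α₂ = 0.8665
CA = 0.8665 × 3.54 = 3.07 mmol/L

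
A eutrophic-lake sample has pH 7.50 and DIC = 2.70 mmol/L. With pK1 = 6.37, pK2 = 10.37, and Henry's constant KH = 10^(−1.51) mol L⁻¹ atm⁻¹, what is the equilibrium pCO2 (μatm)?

pCO2 = 6020 μatm

α₀ = 1 / (1 + K1/[H⁺] + K1K2/[H⁺]²) = 1 / (1 + 10^+1.13 + 10^-1.74)
   = 1 / (1 + 13.490 + 0.018197) = 1/14.508 = 0.06893
[CO2*] = α₀ × DIC = 0.06893 × 2.70 = 0.1861 mmol/L
pCO2 = [CO2*]/KH = 1.861×10^-4 / 3.090×10^-2 = 6020 μatm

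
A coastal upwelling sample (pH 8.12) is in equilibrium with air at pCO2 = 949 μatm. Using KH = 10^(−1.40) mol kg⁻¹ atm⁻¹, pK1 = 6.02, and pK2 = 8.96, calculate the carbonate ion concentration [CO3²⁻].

[CO3²⁻] = 0.687 mmol/kg

[CO2*] = KH · pCO2 = 10^(−1.40) × 949×10^-6 = 3.778×10^-5 mol/kg
α₀ = 1/(1 + K1/[H⁺] + K1K2/[H⁺]²) = 1/(1 + 10^+2.10 + 10^+1.26) = 0.006892
DIC = [CO2*]/α₀ = 3.778×10^-5 / 0.006892 = 5.482 mmol/kg
[CO3²⁻] = α₂·DIC; α₂ = 0.1254, so [CO3²⁻] = 0.1254 × 5.482 = 0.687 mmol/kg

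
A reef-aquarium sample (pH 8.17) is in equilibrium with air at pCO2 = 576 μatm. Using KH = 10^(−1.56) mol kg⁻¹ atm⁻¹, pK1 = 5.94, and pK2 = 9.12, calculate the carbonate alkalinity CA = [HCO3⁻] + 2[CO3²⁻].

[CO2*] = KH · pCO2 = 10^(−1.56) × 576×10^-6 = 1.586×10^-5 mol/kg
α₀ = 1/(1 + K1/[H⁺] + K1K2/[H⁺]²) = 1/(1 + 10^+2.23 + 10^+1.28) = 0.005267
DIC = [CO2*]/α₀ = 1.586×10^-5 / 0.005267 = 3.012 mmol/kg
CA = (α₁ + 2α₂)·DIC = (0.8944 + 2×0.1004) × 3.012 = 3.30 mmol/kg

CA = 3.30 mmol/kg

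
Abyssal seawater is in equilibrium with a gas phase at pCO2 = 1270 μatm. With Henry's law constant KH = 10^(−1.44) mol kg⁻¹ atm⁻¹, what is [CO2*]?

[CO2*] = 46.1 μmol/kg

KH = 10^(−1.44) = 3.631×10^-2 mol kg⁻¹ atm⁻¹
[CO2*] = KH · pCO2 = 3.631×10^-2 × 1270×10^-6 atm = 4.61×10^-5 mol/kg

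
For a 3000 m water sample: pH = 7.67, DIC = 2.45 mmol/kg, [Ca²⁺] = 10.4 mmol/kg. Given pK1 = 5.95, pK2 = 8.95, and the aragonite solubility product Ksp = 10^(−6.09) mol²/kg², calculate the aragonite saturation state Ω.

α₂ = 1 / (1 + [H⁺]/K2 + [H⁺]²/(K1K2)) = 1 / (1 + 10^+1.28 + 10^-0.44)
   = 1 / (1 + 19.055 + 0.36308) = 1/20.418 = 0.04898
[CO3²⁻] = α₂ × DIC = 0.04898 × 2.45 = 0.1200 mmol/kg
Ksp = 10^(−6.09) = 8.128×10^-7
Ω = [Ca²⁺][CO3²⁻]/Ksp = (10.4×10^-3)(1.200×10^-4) / 8.128×10^-7 = 1.54

Ω = 1.54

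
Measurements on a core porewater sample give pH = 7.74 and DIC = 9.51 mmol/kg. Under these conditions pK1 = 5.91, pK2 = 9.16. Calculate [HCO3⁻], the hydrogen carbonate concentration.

[HCO3⁻] = 9.03 mmol/kg

α₁ = 1 / (1 + [H⁺]/K1 + K2/[H⁺]) = 1 / (1 + 10^-1.83 + 10^-1.42)
   = 1 / (1 + 0.014791 + 0.038019) = 1/1.0528 = 0.9498
[HCO3⁻] = α₁ × DIC = 0.9498 × 9.51 = 9.03 mmol/kg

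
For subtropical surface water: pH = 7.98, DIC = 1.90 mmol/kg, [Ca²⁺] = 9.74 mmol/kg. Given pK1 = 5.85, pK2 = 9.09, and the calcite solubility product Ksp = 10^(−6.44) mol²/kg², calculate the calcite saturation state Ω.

α₂ = 1 / (1 + [H⁺]/K2 + [H⁺]²/(K1K2)) = 1 / (1 + 10^+1.11 + 10^-1.02)
   = 1 / (1 + 12.882 + 0.095499) = 1/13.978 = 0.07154
[CO3²⁻] = α₂ × DIC = 0.07154 × 1.90 = 0.1359 mmol/kg
Ksp = 10^(−6.44) = 3.631×10^-7
Ω = [Ca²⁺][CO3²⁻]/Ksp = (9.74×10^-3)(1.359×10^-4) / 3.631×10^-7 = 3.65

Ω = 3.65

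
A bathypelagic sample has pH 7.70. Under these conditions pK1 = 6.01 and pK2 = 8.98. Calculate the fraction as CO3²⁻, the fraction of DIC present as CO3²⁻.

α₂ = 1 / (1 + [H⁺]/K2 + [H⁺]²/(K1K2)) = 1 / (1 + 10^+1.28 + 10^-0.41)
   = 1 / (1 + 19.055 + 0.38905) = 1/20.444 = 0.04891

α₂ = 0.0489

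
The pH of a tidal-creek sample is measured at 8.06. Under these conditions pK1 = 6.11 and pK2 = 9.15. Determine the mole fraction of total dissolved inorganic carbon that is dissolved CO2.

α₀ = 1 / (1 + K1/[H⁺] + K1K2/[H⁺]²) = 1 / (1 + 10^+1.95 + 10^+0.86)
   = 1 / (1 + 89.125 + 7.2444) = 1/97.369 = 0.01027

α₀ = 0.0103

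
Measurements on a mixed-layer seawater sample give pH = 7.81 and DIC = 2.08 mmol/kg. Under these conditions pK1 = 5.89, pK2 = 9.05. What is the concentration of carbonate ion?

[CO3²⁻] = 0.112 mmol/kg

α₂ = 1 / (1 + [H⁺]/K2 + [H⁺]²/(K1K2)) = 1 / (1 + 10^+1.24 + 10^-0.68)
   = 1 / (1 + 17.378 + 0.20893) = 1/18.587 = 0.05380
[CO3²⁻] = α₂ × DIC = 0.05380 × 2.08 = 0.112 mmol/kg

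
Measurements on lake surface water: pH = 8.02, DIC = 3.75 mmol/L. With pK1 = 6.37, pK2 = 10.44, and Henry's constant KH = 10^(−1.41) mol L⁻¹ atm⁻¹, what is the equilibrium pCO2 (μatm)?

α₀ = 1 / (1 + K1/[H⁺] + K1K2/[H⁺]²) = 1 / (1 + 10^+1.65 + 10^-0.77)
   = 1 / (1 + 44.668 + 0.16982) = 1/45.838 = 0.02182
[CO2*] = α₀ × DIC = 0.02182 × 3.75 = 0.08181 mmol/L
pCO2 = [CO2*]/KH = 8.181×10^-5 / 3.890×10^-2 = 2100 μatm

pCO2 = 2100 μatm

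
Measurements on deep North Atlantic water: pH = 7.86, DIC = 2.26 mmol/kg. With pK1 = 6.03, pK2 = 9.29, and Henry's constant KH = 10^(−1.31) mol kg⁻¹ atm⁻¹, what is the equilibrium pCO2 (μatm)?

pCO2 = 649 μatm

α₀ = 1 / (1 + K1/[H⁺] + K1K2/[H⁺]²) = 1 / (1 + 10^+1.83 + 10^+0.40)
   = 1 / (1 + 67.608 + 2.5119) = 1/71.120 = 0.01406
[CO2*] = α₀ × DIC = 0.01406 × 2.26 = 0.03178 mmol/kg
pCO2 = [CO2*]/KH = 3.178×10^-5 / 4.898×10^-2 = 649 μatm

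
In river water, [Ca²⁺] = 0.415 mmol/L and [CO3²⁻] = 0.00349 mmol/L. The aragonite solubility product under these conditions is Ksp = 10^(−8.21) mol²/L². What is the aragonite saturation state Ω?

Ksp = 10^(−8.21) = 6.166×10^-9
Ω = [Ca²⁺][CO3²⁻]/Ksp = (0.415×10^-3)(0.00349×10^-3) / 6.166×10^-9 = 0.235

Ω = 0.235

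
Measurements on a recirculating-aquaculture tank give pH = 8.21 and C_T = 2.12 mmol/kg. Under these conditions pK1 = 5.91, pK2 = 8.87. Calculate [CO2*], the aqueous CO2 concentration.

[CO2*] = 8.68 μmol/kg

α₀ = 1 / (1 + K1/[H⁺] + K1K2/[H⁺]²) = 1 / (1 + 10^+2.30 + 10^+1.64)
   = 1 / (1 + 199.53 + 43.652) = 1/244.18 = 0.004095
[CO2*] = α₀ × DIC = 0.004095 × 2.12 = 0.00868 mmol/kg = 8.68 μmol/kg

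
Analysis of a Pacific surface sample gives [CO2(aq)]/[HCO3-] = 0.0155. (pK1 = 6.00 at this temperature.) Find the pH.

From K1 = [H⁺][HCO3-]/[CO2(aq)]:  pH = pK1 − log₁₀([CO2(aq)]/[HCO3-])
log₁₀(0.0155) = -1.810
pH = 6.00 − (-1.810) = 7.81

pH = 7.81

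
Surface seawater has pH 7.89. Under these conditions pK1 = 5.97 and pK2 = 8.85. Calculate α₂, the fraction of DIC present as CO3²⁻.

α₂ = 0.0978

α₂ = 1 / (1 + [H⁺]/K2 + [H⁺]²/(K1K2)) = 1 / (1 + 10^+0.96 + 10^-0.96)
   = 1 / (1 + 9.1201 + 0.10965) = 1/10.230 = 0.09775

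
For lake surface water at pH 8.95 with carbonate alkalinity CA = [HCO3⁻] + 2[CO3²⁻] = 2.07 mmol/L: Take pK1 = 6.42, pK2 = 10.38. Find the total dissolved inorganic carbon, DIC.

CA = [HCO3⁻] + 2[CO3²⁻] = (α₁ + 2α₂)·DIC
At pH 8.95: [H⁺]/K1 = 10^-2.53 = 0.0029512, K2/[H⁺] = 10^-1.43 = 0.037154
α₁ = 1/(1 + 0.0029512 + 0.037154) = 1/1.0401 = 0.9614; α₂ = α₁·K2/[H⁺] = 0.03572
α₁ + 2α₂ = 1.0329
DIC = CA / (α₁ + 2α₂) = 2.07 / 1.0329 = 2.00 mmol/L

DIC = 2.00 mmol/L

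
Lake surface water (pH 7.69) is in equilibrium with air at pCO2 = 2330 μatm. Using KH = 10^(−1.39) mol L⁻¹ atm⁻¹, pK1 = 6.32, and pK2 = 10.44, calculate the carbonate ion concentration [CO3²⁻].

[CO2*] = KH · pCO2 = 10^(−1.39) × 2330×10^-6 = 9.492×10^-5 mol/L
α₀ = 1/(1 + K1/[H⁺] + K1K2/[H⁺]²) = 1/(1 + 10^+1.37 + 10^-1.38) = 0.04084
DIC = [CO2*]/α₀ = 9.492×10^-5 / 0.04084 = 2.324 mmol/L
[CO3²⁻] = α₂·DIC; α₂ = 0.001703, so [CO3²⁻] = 0.001703 × 2.324 = 0.00396 mmol/L = 3.96 μmol/L

[CO3²⁻] = 3.96 μmol/L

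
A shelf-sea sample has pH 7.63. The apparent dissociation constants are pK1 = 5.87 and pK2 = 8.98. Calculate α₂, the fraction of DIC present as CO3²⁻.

α₂ = 0.0421

α₂ = 1 / (1 + [H⁺]/K2 + [H⁺]²/(K1K2)) = 1 / (1 + 10^+1.35 + 10^-0.41)
   = 1 / (1 + 22.387 + 0.38905) = 1/23.776 = 0.04206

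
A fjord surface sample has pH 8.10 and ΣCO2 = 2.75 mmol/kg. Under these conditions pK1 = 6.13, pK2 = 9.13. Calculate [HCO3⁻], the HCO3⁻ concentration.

[HCO3⁻] = 2.49 mmol/kg

α₁ = 1 / (1 + [H⁺]/K1 + K2/[H⁺]) = 1 / (1 + 10^-1.97 + 10^-1.03)
   = 1 / (1 + 0.010715 + 0.093325) = 1/1.1040 = 0.9058
[HCO3⁻] = α₁ × DIC = 0.9058 × 2.75 = 2.49 mmol/kg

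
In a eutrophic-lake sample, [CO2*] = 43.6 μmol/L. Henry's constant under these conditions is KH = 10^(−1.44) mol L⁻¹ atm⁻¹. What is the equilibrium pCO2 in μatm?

pCO2 = 1200 μatm

KH = 10^(−1.44) = 3.631×10^-2 mol L⁻¹ atm⁻¹
pCO2 = [CO2*]/KH = 43.6×10^-6 / 3.631×10^-2 = 1.20×10^-3 atm = 1200 μatm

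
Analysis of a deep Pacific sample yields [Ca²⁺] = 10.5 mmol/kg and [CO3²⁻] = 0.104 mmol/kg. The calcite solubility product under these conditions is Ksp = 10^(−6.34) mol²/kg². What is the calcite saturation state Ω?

Ksp = 10^(−6.34) = 4.571×10^-7
Ω = [Ca²⁺][CO3²⁻]/Ksp = (10.5×10^-3)(0.104×10^-3) / 4.571×10^-7 = 2.39

Ω = 2.39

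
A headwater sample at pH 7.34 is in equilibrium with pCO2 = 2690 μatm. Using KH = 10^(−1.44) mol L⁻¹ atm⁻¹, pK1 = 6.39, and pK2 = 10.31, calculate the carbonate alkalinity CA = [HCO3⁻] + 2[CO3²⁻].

CA = 0.872 mmol/L

[CO2*] = KH · pCO2 = 10^(−1.44) × 2690×10^-6 = 9.767×10^-5 mol/L
α₀ = 1/(1 + K1/[H⁺] + K1K2/[H⁺]²) = 1/(1 + 10^+0.95 + 10^-2.02) = 0.1008
DIC = [CO2*]/α₀ = 9.767×10^-5 / 0.1008 = 0.9691 mmol/L
CA = (α₁ + 2α₂)·DIC = (0.8983 + 2×0.0009625) × 0.9691 = 0.872 mmol/L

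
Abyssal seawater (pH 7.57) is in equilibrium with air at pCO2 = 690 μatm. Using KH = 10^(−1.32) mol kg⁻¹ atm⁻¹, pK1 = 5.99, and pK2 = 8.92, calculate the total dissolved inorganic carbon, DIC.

[CO2*] = KH · pCO2 = 10^(−1.32) × 690×10^-6 = 3.303×10^-5 mol/kg
α₀ = 1/(1 + K1/[H⁺] + K1K2/[H⁺]²) = 1/(1 + 10^+1.58 + 10^+0.23) = 0.02456
DIC = [CO2*]/α₀ = 3.303×10^-5 / 0.02456 = 1.34 mmol/kg

DIC = 1.34 mmol/kg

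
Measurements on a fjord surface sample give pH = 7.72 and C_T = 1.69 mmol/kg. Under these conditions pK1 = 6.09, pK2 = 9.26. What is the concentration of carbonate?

α₂ = 1 / (1 + [H⁺]/K2 + [H⁺]²/(K1K2)) = 1 / (1 + 10^+1.54 + 10^-0.09)
   = 1 / (1 + 34.674 + 0.81283) = 1/36.487 = 0.02741
[CO3²⁻] = α₂ × DIC = 0.02741 × 1.69 = 0.0463 mmol/kg

[CO3²⁻] = 0.0463 mmol/kg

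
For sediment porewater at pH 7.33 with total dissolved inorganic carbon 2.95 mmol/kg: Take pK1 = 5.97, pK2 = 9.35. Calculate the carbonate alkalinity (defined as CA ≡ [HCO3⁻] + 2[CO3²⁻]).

CA = 2.85 mmol/kg

CA = [HCO3⁻] + 2[CO3²⁻] = (α₁ + 2α₂)·DIC
At pH 7.33: [H⁺]/K1 = 10^-1.36 = 0.043652, K2/[H⁺] = 10^-2.02 = 0.0095499
α₁ = 1/(1 + 0.043652 + 0.0095499) = 1/1.0532 = 0.9495; α₂ = α₁·K2/[H⁺] = 0.009068
α₁ + 2α₂ = 0.9676
CA = 0.9676 × 2.95 = 2.85 mmol/kg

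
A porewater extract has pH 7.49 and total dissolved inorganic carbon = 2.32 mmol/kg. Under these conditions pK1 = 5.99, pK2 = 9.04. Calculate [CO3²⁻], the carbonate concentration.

α₂ = 1 / (1 + [H⁺]/K2 + [H⁺]²/(K1K2)) = 1 / (1 + 10^+1.55 + 10^+0.05)
   = 1 / (1 + 35.481 + 1.1220) = 1/37.603 = 0.02659
[CO3²⁻] = α₂ × DIC = 0.02659 × 2.32 = 0.0617 mmol/kg

[CO3²⁻] = 0.0617 mmol/kg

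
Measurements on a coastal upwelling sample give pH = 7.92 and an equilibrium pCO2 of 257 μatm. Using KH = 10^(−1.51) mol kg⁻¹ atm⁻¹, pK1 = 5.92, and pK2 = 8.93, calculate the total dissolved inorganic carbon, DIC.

DIC = 0.880 mmol/kg

[CO2*] = KH · pCO2 = 10^(−1.51) × 257×10^-6 = 7.942×10^-6 mol/kg
α₀ = 1/(1 + K1/[H⁺] + K1K2/[H⁺]²) = 1/(1 + 10^+2.00 + 10^+0.99) = 0.009028
DIC = [CO2*]/α₀ = 7.942×10^-6 / 0.009028 = 0.880 mmol/kg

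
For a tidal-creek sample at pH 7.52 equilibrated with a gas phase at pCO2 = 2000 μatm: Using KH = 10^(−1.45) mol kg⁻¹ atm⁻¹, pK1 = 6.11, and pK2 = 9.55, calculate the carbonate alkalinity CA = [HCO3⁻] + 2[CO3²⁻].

CA = 1.86 mmol/kg

[CO2*] = KH · pCO2 = 10^(−1.45) × 2000×10^-6 = 7.096×10^-5 mol/kg
α₀ = 1/(1 + K1/[H⁺] + K1K2/[H⁺]²) = 1/(1 + 10^+1.41 + 10^-0.62) = 0.03711
DIC = [CO2*]/α₀ = 7.096×10^-5 / 0.03711 = 1.912 mmol/kg
CA = (α₁ + 2α₂)·DIC = (0.9540 + 2×0.008903) × 1.912 = 1.86 mmol/kg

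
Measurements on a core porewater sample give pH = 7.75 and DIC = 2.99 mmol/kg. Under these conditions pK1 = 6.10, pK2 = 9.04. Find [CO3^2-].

α₂ = 1 / (1 + [H⁺]/K2 + [H⁺]²/(K1K2)) = 1 / (1 + 10^+1.29 + 10^-0.36)
   = 1 / (1 + 19.498 + 0.43652) = 1/20.935 = 0.04777
[CO3²⁻] = α₂ × DIC = 0.04777 × 2.99 = 0.143 mmol/kg

[CO3²⁻] = 0.143 mmol/kg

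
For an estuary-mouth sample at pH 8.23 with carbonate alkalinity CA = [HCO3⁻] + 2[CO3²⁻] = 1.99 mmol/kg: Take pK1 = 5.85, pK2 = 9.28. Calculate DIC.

DIC = 1.85 mmol/kg

CA = [HCO3⁻] + 2[CO3²⁻] = (α₁ + 2α₂)·DIC
At pH 8.23: [H⁺]/K1 = 10^-2.38 = 0.0041687, K2/[H⁺] = 10^-1.05 = 0.089125
α₁ = 1/(1 + 0.0041687 + 0.089125) = 1/1.0933 = 0.9147; α₂ = α₁·K2/[H⁺] = 0.08152
α₁ + 2α₂ = 1.0777
DIC = CA / (α₁ + 2α₂) = 1.99 / 1.0777 = 1.85 mmol/kg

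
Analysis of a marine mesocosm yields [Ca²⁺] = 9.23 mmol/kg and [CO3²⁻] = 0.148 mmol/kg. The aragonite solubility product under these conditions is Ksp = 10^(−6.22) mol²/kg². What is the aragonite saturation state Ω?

Ksp = 10^(−6.22) = 6.026×10^-7
Ω = [Ca²⁺][CO3²⁻]/Ksp = (9.23×10^-3)(0.148×10^-3) / 6.026×10^-7 = 2.27

Ω = 2.27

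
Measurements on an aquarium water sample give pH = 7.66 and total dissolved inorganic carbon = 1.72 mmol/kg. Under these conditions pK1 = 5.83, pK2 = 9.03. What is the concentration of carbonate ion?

α₂ = 1 / (1 + [H⁺]/K2 + [H⁺]²/(K1K2)) = 1 / (1 + 10^+1.37 + 10^-0.46)
   = 1 / (1 + 23.442 + 0.34674) = 1/24.789 = 0.04034
[CO3²⁻] = α₂ × DIC = 0.04034 × 1.72 = 0.0694 mmol/kg

[CO3²⁻] = 0.0694 mmol/kg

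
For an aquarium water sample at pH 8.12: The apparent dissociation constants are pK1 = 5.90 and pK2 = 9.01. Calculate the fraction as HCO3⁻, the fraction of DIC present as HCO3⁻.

α₁ = 1 / (1 + [H⁺]/K1 + K2/[H⁺]) = 1 / (1 + 10^-2.22 + 10^-0.89)
   = 1 / (1 + 0.0060256 + 0.12882) = 1/1.1349 = 0.8812

α₁ = 0.881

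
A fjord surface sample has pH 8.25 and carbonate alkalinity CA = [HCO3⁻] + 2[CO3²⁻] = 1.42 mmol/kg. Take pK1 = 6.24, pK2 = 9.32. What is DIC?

DIC = 1.33 mmol/kg

CA = [HCO3⁻] + 2[CO3²⁻] = (α₁ + 2α₂)·DIC
At pH 8.25: [H⁺]/K1 = 10^-2.01 = 0.0097724, K2/[H⁺] = 10^-1.07 = 0.085114
α₁ = 1/(1 + 0.0097724 + 0.085114) = 1/1.0949 = 0.9133; α₂ = α₁·K2/[H⁺] = 0.07774
α₁ + 2α₂ = 1.0688
DIC = CA / (α₁ + 2α₂) = 1.42 / 1.0688 = 1.33 mmol/kg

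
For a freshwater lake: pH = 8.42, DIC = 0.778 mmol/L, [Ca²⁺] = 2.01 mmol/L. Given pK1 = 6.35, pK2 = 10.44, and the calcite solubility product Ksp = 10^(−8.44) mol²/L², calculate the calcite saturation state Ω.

Ω = 4.04

α₂ = 1 / (1 + [H⁺]/K2 + [H⁺]²/(K1K2)) = 1 / (1 + 10^+2.02 + 10^-0.05)
   = 1 / (1 + 104.71 + 0.89125) = 1/106.60 = 0.009381
[CO3²⁻] = α₂ × DIC = 0.009381 × 0.778 = 0.007298 mmol/L = 7.298 μmol/L
Ksp = 10^(−8.44) = 3.631×10^-9
Ω = [Ca²⁺][CO3²⁻]/Ksp = (2.01×10^-3)(7.298×10^-6) / 3.631×10^-9 = 4.04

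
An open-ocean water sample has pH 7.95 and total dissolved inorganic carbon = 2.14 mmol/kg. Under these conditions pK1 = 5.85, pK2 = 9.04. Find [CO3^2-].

α₂ = 1 / (1 + [H⁺]/K2 + [H⁺]²/(K1K2)) = 1 / (1 + 10^+1.09 + 10^-1.01)
   = 1 / (1 + 12.303 + 0.097724) = 1/13.400 = 0.07462
[CO3²⁻] = α₂ × DIC = 0.07462 × 2.14 = 0.160 mmol/kg

[CO3²⁻] = 0.160 mmol/kg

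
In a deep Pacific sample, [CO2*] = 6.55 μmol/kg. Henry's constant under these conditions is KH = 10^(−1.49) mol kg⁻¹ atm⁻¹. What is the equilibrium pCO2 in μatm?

pCO2 = 202 μatm

KH = 10^(−1.49) = 3.236×10^-2 mol kg⁻¹ atm⁻¹
pCO2 = [CO2*]/KH = 6.55×10^-6 / 3.236×10^-2 = 2.02×10^-4 atm = 202 μatm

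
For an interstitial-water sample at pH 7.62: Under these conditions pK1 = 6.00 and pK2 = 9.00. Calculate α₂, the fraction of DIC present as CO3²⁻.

α₂ = 1 / (1 + [H⁺]/K2 + [H⁺]²/(K1K2)) = 1 / (1 + 10^+1.38 + 10^-0.24)
   = 1 / (1 + 23.988 + 0.57544) = 1/25.564 = 0.03912

α₂ = 0.0391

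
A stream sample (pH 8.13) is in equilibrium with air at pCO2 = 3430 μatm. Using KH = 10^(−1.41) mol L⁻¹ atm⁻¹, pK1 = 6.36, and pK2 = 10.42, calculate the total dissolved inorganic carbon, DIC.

[CO2*] = KH · pCO2 = 10^(−1.41) × 3430×10^-6 = 1.334×10^-4 mol/L
α₀ = 1/(1 + K1/[H⁺] + K1K2/[H⁺]²) = 1/(1 + 10^+1.77 + 10^-0.52) = 0.01662
DIC = [CO2*]/α₀ = 1.334×10^-4 / 0.01662 = 8.03 mmol/L

DIC = 8.03 mmol/L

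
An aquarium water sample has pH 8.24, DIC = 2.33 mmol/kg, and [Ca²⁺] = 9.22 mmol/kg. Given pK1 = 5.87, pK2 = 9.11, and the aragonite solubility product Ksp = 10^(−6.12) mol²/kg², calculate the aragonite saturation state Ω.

Ω = 3.35

α₂ = 1 / (1 + [H⁺]/K2 + [H⁺]²/(K1K2)) = 1 / (1 + 10^+0.87 + 10^-1.50)
   = 1 / (1 + 7.4131 + 0.031623) = 1/8.4447 = 0.1184
[CO3²⁻] = α₂ × DIC = 0.1184 × 2.33 = 0.2759 mmol/kg
Ksp = 10^(−6.12) = 7.586×10^-7
Ω = [Ca²⁺][CO3²⁻]/Ksp = (9.22×10^-3)(2.759×10^-4) / 7.586×10^-7 = 3.35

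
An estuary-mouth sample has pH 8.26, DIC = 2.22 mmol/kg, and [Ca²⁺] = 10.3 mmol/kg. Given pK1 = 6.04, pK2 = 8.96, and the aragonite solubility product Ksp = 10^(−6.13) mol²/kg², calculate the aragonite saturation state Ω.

α₂ = 1 / (1 + [H⁺]/K2 + [H⁺]²/(K1K2)) = 1 / (1 + 10^+0.70 + 10^-1.52)
   = 1 / (1 + 5.0119 + 0.030200) = 1/6.0421 = 0.1655
[CO3²⁻] = α₂ × DIC = 0.1655 × 2.22 = 0.3674 mmol/kg
Ksp = 10^(−6.13) = 7.413×10^-7
Ω = [Ca²⁺][CO3²⁻]/Ksp = (10.3×10^-3)(3.674×10^-4) / 7.413×10^-7 = 5.11

Ω = 5.11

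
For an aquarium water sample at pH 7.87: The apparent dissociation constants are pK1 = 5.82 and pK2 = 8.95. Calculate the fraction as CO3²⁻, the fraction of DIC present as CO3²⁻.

α₂ = 0.0762

α₂ = 1 / (1 + [H⁺]/K2 + [H⁺]²/(K1K2)) = 1 / (1 + 10^+1.08 + 10^-0.97)
   = 1 / (1 + 12.023 + 0.10715) = 1/13.130 = 0.07616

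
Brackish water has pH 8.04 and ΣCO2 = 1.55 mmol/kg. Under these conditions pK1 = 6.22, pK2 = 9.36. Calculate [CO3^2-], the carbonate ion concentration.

[CO3²⁻] = 0.0698 mmol/kg

α₂ = 1 / (1 + [H⁺]/K2 + [H⁺]²/(K1K2)) = 1 / (1 + 10^+1.32 + 10^-0.50)
   = 1 / (1 + 20.893 + 0.31623) = 1/22.209 = 0.04503
[CO3²⁻] = α₂ × DIC = 0.04503 × 1.55 = 0.0698 mmol/kg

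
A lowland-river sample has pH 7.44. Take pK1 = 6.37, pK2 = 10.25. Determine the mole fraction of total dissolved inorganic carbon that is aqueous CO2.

α₀ = 1 / (1 + K1/[H⁺] + K1K2/[H⁺]²) = 1 / (1 + 10^+1.07 + 10^-1.74)
   = 1 / (1 + 11.749 + 0.018197) = 1/12.767 = 0.07833

α₀ = 0.0783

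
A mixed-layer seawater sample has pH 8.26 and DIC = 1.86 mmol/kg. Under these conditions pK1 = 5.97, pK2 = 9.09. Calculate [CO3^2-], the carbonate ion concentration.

[CO3²⁻] = 0.239 mmol/kg

α₂ = 1 / (1 + [H⁺]/K2 + [H⁺]²/(K1K2)) = 1 / (1 + 10^+0.83 + 10^-1.46)
   = 1 / (1 + 6.7608 + 0.034674) = 1/7.7955 = 0.1283
[CO3²⁻] = α₂ × DIC = 0.1283 × 1.86 = 0.239 mmol/kg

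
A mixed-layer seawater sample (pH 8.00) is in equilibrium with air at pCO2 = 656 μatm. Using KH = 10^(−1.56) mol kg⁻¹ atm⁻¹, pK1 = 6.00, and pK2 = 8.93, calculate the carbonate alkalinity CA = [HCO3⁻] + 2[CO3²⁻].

[CO2*] = KH · pCO2 = 10^(−1.56) × 656×10^-6 = 1.807×10^-5 mol/kg
α₀ = 1/(1 + K1/[H⁺] + K1K2/[H⁺]²) = 1/(1 + 10^+2.00 + 10^+1.07) = 0.008869
DIC = [CO2*]/α₀ = 1.807×10^-5 / 0.008869 = 2.037 mmol/kg
CA = (α₁ + 2α₂)·DIC = (0.8869 + 2×0.1042) × 2.037 = 2.23 mmol/kg

CA = 2.23 mmol/kg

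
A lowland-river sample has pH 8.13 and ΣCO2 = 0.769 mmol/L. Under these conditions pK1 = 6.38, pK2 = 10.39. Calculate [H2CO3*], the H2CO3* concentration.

α₀ = 1 / (1 + K1/[H⁺] + K1K2/[H⁺]²) = 1 / (1 + 10^+1.75 + 10^-0.51)
   = 1 / (1 + 56.234 + 0.30903) = 1/57.543 = 0.01738
[CO2*] = α₀ × DIC = 0.01738 × 0.769 = 0.0134 mmol/L = 13.4 μmol/L

[CO2*] = 13.4 μmol/L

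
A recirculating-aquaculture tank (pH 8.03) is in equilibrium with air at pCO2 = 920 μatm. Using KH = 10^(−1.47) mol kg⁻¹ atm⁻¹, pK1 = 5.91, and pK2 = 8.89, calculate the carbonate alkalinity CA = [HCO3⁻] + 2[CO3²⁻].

CA = 5.24 mmol/kg

[CO2*] = KH · pCO2 = 10^(−1.47) × 920×10^-6 = 3.117×10^-5 mol/kg
α₀ = 1/(1 + K1/[H⁺] + K1K2/[H⁺]²) = 1/(1 + 10^+2.12 + 10^+1.26) = 0.006622
DIC = [CO2*]/α₀ = 3.117×10^-5 / 0.006622 = 4.708 mmol/kg
CA = (α₁ + 2α₂)·DIC = (0.8729 + 2×0.1205) × 4.708 = 5.24 mmol/kg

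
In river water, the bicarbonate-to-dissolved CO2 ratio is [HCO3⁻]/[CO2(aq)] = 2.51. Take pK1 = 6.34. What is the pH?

pH = 6.74

From K1 = [H⁺][HCO3⁻]/[CO2(aq)]:  pH = pK1 + log₁₀([HCO3⁻]/[CO2(aq)])
log₁₀(2.51) = +0.400
pH = 6.34 + (+0.400) = 6.74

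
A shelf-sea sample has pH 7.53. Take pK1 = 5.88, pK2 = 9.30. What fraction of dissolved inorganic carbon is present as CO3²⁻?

α₂ = 1 / (1 + [H⁺]/K2 + [H⁺]²/(K1K2)) = 1 / (1 + 10^+1.77 + 10^+0.12)
   = 1 / (1 + 58.884 + 1.3183) = 1/61.203 = 0.01634

α₂ = 0.0163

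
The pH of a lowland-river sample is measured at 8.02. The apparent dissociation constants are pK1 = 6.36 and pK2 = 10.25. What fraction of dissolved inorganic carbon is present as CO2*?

α₀ = 0.0213

α₀ = 1 / (1 + K1/[H⁺] + K1K2/[H⁺]²) = 1 / (1 + 10^+1.66 + 10^-0.57)
   = 1 / (1 + 45.709 + 0.26915) = 1/46.978 = 0.02129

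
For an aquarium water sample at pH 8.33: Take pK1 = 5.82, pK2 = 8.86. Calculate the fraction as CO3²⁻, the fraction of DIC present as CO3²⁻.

α₂ = 0.227

α₂ = 1 / (1 + [H⁺]/K2 + [H⁺]²/(K1K2)) = 1 / (1 + 10^+0.53 + 10^-1.98)
   = 1 / (1 + 3.3884 + 0.010471) = 1/4.3989 = 0.2273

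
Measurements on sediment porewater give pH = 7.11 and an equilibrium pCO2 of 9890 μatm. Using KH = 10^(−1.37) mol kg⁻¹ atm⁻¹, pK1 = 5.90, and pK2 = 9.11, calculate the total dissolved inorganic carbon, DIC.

[CO2*] = KH · pCO2 = 10^(−1.37) × 9890×10^-6 = 4.219×10^-4 mol/kg
α₀ = 1/(1 + K1/[H⁺] + K1K2/[H⁺]²) = 1/(1 + 10^+1.21 + 10^-0.79) = 0.05754
DIC = [CO2*]/α₀ = 4.219×10^-4 / 0.05754 = 7.33 mmol/kg

DIC = 7.33 mmol/kg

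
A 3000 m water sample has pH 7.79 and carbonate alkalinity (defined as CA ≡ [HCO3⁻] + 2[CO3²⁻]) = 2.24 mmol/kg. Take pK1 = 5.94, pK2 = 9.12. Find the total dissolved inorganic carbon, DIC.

DIC = 2.17 mmol/kg

CA = [HCO3⁻] + 2[CO3²⁻] = (α₁ + 2α₂)·DIC
At pH 7.79: [H⁺]/K1 = 10^-1.85 = 0.014125, K2/[H⁺] = 10^-1.33 = 0.046774
α₁ = 1/(1 + 0.014125 + 0.046774) = 1/1.0609 = 0.9426; α₂ = α₁·K2/[H⁺] = 0.04409
α₁ + 2α₂ = 1.0308
DIC = CA / (α₁ + 2α₂) = 2.24 / 1.0308 = 2.17 mmol/kg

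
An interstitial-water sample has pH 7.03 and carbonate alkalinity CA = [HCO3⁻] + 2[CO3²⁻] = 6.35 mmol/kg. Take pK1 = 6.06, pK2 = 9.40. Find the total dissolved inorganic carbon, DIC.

DIC = 7.00 mmol/kg

CA = [HCO3⁻] + 2[CO3²⁻] = (α₁ + 2α₂)·DIC
At pH 7.03: [H⁺]/K1 = 10^-0.97 = 0.10715, K2/[H⁺] = 10^-2.37 = 0.0042658
α₁ = 1/(1 + 0.10715 + 0.0042658) = 1/1.1114 = 0.8998; α₂ = α₁·K2/[H⁺] = 0.003838
α₁ + 2α₂ = 0.9074
DIC = CA / (α₁ + 2α₂) = 6.35 / 0.9074 = 7.00 mmol/kg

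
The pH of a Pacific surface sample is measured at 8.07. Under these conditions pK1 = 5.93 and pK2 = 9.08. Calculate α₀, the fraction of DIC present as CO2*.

α₀ = 1 / (1 + K1/[H⁺] + K1K2/[H⁺]²) = 1 / (1 + 10^+2.14 + 10^+1.13)
   = 1 / (1 + 138.04 + 13.490) = 1/152.53 = 0.006556

α₀ = 0.00656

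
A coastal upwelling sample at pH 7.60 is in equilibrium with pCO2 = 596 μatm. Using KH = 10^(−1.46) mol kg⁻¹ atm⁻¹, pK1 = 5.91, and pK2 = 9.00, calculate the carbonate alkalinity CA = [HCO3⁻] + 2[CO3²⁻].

CA = 1.09 mmol/kg

[CO2*] = KH · pCO2 = 10^(−1.46) × 596×10^-6 = 2.067×10^-5 mol/kg
α₀ = 1/(1 + K1/[H⁺] + K1K2/[H⁺]²) = 1/(1 + 10^+1.69 + 10^+0.29) = 0.01926
DIC = [CO2*]/α₀ = 2.067×10^-5 / 0.01926 = 1.073 mmol/kg
CA = (α₁ + 2α₂)·DIC = (0.9432 + 2×0.03755) × 1.073 = 1.09 mmol/kg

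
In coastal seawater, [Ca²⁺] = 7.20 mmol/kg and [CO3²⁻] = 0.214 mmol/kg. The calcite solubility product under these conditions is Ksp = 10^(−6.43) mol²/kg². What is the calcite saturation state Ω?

Ksp = 10^(−6.43) = 3.715×10^-7
Ω = [Ca²⁺][CO3²⁻]/Ksp = (7.20×10^-3)(0.214×10^-3) / 3.715×10^-7 = 4.15

Ω = 4.15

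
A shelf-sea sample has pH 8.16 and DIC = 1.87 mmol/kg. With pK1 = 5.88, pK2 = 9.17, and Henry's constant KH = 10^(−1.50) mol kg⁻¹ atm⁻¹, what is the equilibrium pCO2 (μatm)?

pCO2 = 281 μatm

α₀ = 1 / (1 + K1/[H⁺] + K1K2/[H⁺]²) = 1 / (1 + 10^+2.28 + 10^+1.27)
   = 1 / (1 + 190.55 + 18.621) = 1/210.17 = 0.004758
[CO2*] = α₀ × DIC = 0.004758 × 1.87 = 0.008898 mmol/kg = 8.898 μmol/kg
pCO2 = [CO2*]/KH = 8.898×10^-6 / 3.162×10^-2 = 281 μatm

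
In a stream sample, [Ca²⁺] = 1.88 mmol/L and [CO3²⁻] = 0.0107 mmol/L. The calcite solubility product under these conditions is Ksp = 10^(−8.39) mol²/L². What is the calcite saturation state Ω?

Ksp = 10^(−8.39) = 4.074×10^-9
Ω = [Ca²⁺][CO3²⁻]/Ksp = (1.88×10^-3)(0.0107×10^-3) / 4.074×10^-9 = 4.94

Ω = 4.94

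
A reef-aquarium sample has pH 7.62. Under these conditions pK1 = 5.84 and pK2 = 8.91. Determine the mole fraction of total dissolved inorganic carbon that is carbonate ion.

α₂ = 0.0480

α₂ = 1 / (1 + [H⁺]/K2 + [H⁺]²/(K1K2)) = 1 / (1 + 10^+1.29 + 10^-0.49)
   = 1 / (1 + 19.498 + 0.32359) = 1/20.822 = 0.04803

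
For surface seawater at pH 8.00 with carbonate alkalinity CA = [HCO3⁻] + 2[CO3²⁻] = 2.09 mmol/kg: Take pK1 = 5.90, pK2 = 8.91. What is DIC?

DIC = 1.90 mmol/kg

CA = [HCO3⁻] + 2[CO3²⁻] = (α₁ + 2α₂)·DIC
At pH 8.00: [H⁺]/K1 = 10^-2.10 = 0.0079433, K2/[H⁺] = 10^-0.91 = 0.12303
α₁ = 1/(1 + 0.0079433 + 0.12303) = 1/1.1310 = 0.8842; α₂ = α₁·K2/[H⁺] = 0.1088
α₁ + 2α₂ = 1.1018
DIC = CA / (α₁ + 2α₂) = 2.09 / 1.1018 = 1.90 mmol/kg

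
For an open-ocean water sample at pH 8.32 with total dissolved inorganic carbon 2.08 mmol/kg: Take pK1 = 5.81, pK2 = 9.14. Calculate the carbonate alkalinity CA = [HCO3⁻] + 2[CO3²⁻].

CA = [HCO3⁻] + 2[CO3²⁻] = (α₁ + 2α₂)·DIC
At pH 8.32: [H⁺]/K1 = 10^-2.51 = 0.0030903, K2/[H⁺] = 10^-0.82 = 0.15136
α₁ = 1/(1 + 0.0030903 + 0.15136) = 1/1.1544 = 0.8662; α₂ = α₁·K2/[H⁺] = 0.1311
α₁ + 2α₂ = 1.1284
CA = 1.1284 × 2.08 = 2.35 mmol/kg

CA = 2.35 mmol/kg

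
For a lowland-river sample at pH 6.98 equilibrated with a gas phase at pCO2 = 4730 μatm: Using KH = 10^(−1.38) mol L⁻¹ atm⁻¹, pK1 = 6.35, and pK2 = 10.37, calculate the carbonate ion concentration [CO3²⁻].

[CO3²⁻] = 0.343 μmol/L

[CO2*] = KH · pCO2 = 10^(−1.38) × 4730×10^-6 = 1.972×10^-4 mol/L
α₀ = 1/(1 + K1/[H⁺] + K1K2/[H⁺]²) = 1/(1 + 10^+0.63 + 10^-2.76) = 0.1898
DIC = [CO2*]/α₀ = 1.972×10^-4 / 0.1898 = 1.039 mmol/L
[CO3²⁻] = α₂·DIC; α₂ = 0.0003299, so [CO3²⁻] = 0.0003299 × 1.039 = 0.000343 mmol/L = 0.343 μmol/L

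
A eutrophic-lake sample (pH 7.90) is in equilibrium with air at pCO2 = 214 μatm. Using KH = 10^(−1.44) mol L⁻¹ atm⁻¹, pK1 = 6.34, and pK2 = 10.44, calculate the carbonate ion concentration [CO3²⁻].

[CO3²⁻] = 0.814 μmol/L

[CO2*] = KH · pCO2 = 10^(−1.44) × 214×10^-6 = 7.770×10^-6 mol/L
α₀ = 1/(1 + K1/[H⁺] + K1K2/[H⁺]²) = 1/(1 + 10^+1.56 + 10^-0.98) = 0.02673
DIC = [CO2*]/α₀ = 7.770×10^-6 / 0.02673 = 0.2907 mmol/L
[CO3²⁻] = α₂·DIC; α₂ = 0.002799, so [CO3²⁻] = 0.002799 × 0.2907 = 0.000814 mmol/L = 0.814 μmol/L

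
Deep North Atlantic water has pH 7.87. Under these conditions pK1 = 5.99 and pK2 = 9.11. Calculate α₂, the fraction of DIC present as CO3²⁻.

α₂ = 0.0537

α₂ = 1 / (1 + [H⁺]/K2 + [H⁺]²/(K1K2)) = 1 / (1 + 10^+1.24 + 10^-0.64)
   = 1 / (1 + 17.378 + 0.22909) = 1/18.607 = 0.05374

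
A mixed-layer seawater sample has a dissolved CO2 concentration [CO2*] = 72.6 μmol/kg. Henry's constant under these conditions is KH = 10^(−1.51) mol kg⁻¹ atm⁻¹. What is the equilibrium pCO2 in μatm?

pCO2 = 2350 μatm

KH = 10^(−1.51) = 3.090×10^-2 mol kg⁻¹ atm⁻¹
pCO2 = [CO2*]/KH = 72.6×10^-6 / 3.090×10^-2 = 2.35×10^-3 atm = 2350 μatm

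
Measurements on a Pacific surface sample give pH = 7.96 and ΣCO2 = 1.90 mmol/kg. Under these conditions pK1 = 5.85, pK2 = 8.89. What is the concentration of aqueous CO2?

α₀ = 1 / (1 + K1/[H⁺] + K1K2/[H⁺]²) = 1 / (1 + 10^+2.11 + 10^+1.18)
   = 1 / (1 + 128.82 + 15.136) = 1/144.96 = 0.006898
[CO2*] = α₀ × DIC = 0.006898 × 1.90 = 0.0131 mmol/kg = 13.1 μmol/kg

[CO2*] = 13.1 μmol/kg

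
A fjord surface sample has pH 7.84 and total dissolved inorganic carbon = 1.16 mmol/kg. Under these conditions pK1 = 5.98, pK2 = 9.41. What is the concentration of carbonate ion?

[CO3²⁻] = 0.0300 mmol/kg

α₂ = 1 / (1 + [H⁺]/K2 + [H⁺]²/(K1K2)) = 1 / (1 + 10^+1.57 + 10^-0.29)
   = 1 / (1 + 37.154 + 0.51286) = 1/38.666 = 0.02586
[CO3²⁻] = α₂ × DIC = 0.02586 × 1.16 = 0.0300 mmol/kg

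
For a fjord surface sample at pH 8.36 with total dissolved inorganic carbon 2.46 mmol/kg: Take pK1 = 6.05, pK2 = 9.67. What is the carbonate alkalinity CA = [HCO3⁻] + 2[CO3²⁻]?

CA = 2.56 mmol/kg

CA = [HCO3⁻] + 2[CO3²⁻] = (α₁ + 2α₂)·DIC
At pH 8.36: [H⁺]/K1 = 10^-2.31 = 0.0048978, K2/[H⁺] = 10^-1.31 = 0.048978
α₁ = 1/(1 + 0.0048978 + 0.048978) = 1/1.0539 = 0.9489; α₂ = α₁·K2/[H⁺] = 0.04647
α₁ + 2α₂ = 1.0418
CA = 1.0418 × 2.46 = 2.56 mmol/kg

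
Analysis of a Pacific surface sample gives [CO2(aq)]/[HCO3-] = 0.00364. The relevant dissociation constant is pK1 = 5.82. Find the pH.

pH = 8.26

From K1 = [H⁺][HCO3-]/[CO2(aq)]:  pH = pK1 − log₁₀([CO2(aq)]/[HCO3-])
log₁₀(0.00364) = -2.439
pH = 5.82 − (-2.439) = 8.26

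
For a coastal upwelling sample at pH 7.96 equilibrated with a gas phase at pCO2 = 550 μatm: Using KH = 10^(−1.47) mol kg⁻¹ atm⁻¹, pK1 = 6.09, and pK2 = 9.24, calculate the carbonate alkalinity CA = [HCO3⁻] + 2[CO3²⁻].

[CO2*] = KH · pCO2 = 10^(−1.47) × 550×10^-6 = 1.864×10^-5 mol/kg
α₀ = 1/(1 + K1/[H⁺] + K1K2/[H⁺]²) = 1/(1 + 10^+1.87 + 10^+0.59) = 0.01265
DIC = [CO2*]/α₀ = 1.864×10^-5 / 0.01265 = 1.473 mmol/kg
CA = (α₁ + 2α₂)·DIC = (0.9381 + 2×0.04923) × 1.473 = 1.53 mmol/kg

CA = 1.53 mmol/kg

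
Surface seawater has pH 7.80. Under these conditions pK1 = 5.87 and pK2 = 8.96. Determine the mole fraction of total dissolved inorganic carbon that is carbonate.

α₂ = 1 / (1 + [H⁺]/K2 + [H⁺]²/(K1K2)) = 1 / (1 + 10^+1.16 + 10^-0.77)
   = 1 / (1 + 14.454 + 0.16982) = 1/15.624 = 0.06400

α₂ = 0.0640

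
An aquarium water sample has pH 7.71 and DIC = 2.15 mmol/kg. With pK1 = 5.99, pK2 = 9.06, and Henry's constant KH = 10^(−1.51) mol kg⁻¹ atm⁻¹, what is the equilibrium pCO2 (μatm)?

pCO2 = 1250 μatm

α₀ = 1 / (1 + K1/[H⁺] + K1K2/[H⁺]²) = 1 / (1 + 10^+1.72 + 10^+0.37)
   = 1 / (1 + 52.481 + 2.3442) = 1/55.825 = 0.01791
[CO2*] = α₀ × DIC = 0.01791 × 2.15 = 0.03851 mmol/kg
pCO2 = [CO2*]/KH = 3.851×10^-5 / 3.090×10^-2 = 1250 μatm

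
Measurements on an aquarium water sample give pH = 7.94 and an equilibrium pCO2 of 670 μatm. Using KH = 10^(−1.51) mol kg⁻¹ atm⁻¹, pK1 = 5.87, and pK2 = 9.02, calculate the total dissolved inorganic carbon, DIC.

DIC = 2.66 mmol/kg

[CO2*] = KH · pCO2 = 10^(−1.51) × 670×10^-6 = 2.070×10^-5 mol/kg
α₀ = 1/(1 + K1/[H⁺] + K1K2/[H⁺]²) = 1/(1 + 10^+2.07 + 10^+0.99) = 0.007797
DIC = [CO2*]/α₀ = 2.070×10^-5 / 0.007797 = 2.66 mmol/kg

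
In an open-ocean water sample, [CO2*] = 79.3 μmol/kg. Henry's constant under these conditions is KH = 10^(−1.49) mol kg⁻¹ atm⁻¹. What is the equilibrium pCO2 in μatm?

pCO2 = 2450 μatm

KH = 10^(−1.49) = 3.236×10^-2 mol kg⁻¹ atm⁻¹
pCO2 = [CO2*]/KH = 79.3×10^-6 / 3.236×10^-2 = 2.45×10^-3 atm = 2450 μatm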